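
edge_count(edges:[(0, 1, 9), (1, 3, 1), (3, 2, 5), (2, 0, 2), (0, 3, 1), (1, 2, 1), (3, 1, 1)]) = 7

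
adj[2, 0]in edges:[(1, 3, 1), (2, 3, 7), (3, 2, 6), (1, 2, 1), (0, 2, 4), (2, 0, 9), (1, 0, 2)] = 9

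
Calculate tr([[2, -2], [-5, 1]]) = 3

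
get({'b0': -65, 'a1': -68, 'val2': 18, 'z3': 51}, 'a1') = -68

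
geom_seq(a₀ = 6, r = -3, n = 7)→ a_0 = 6*(-3)^0 = 6
a_1 = 6*(-3)^1 = -18
a_2 = 6*(-3)^2 = 54
...
= [6, -18, 54, -162, 486, -1458, 4374]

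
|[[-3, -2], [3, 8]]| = (-3)*(8) - (-2)*(3)
= -18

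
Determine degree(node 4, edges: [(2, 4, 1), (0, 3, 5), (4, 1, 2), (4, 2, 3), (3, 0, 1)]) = 3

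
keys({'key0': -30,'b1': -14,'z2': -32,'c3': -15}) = ['key0', 'b1', 'z2', 'c3']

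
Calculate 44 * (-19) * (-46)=38456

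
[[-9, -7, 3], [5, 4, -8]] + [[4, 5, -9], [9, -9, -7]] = [[-5, -2, -6], [14, -5, -15]]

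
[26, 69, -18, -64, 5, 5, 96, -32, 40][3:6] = [-64, 5, 5]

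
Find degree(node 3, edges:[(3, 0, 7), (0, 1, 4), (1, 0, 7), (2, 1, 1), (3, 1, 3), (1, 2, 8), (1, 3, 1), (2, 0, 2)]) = incident: (3,0), (3,1), (1,3)
= 3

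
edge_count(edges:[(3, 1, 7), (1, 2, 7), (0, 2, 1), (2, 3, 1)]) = 4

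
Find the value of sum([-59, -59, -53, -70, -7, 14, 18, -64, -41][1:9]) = -262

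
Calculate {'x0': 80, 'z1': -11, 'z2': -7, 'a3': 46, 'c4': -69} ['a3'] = 46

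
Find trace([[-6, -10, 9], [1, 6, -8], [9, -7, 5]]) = diagonal: (-6) + 6 + 5
= 5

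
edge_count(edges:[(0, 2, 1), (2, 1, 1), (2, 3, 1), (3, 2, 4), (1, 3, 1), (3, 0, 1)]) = 6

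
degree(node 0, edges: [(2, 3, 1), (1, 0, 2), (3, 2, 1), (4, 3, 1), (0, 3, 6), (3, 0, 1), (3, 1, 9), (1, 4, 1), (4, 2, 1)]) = incident: (1,0), (0,3), (3,0)
= 3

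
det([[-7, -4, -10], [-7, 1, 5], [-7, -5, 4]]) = -595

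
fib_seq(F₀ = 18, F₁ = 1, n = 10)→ F_2 = F_1 + F_0 = 19
F_3 = F_2 + F_1 = 20
F_4 = F_3 + F_2 = 39
...
= [18, 1, 19, 20, 39, 59, 98, 157, 255, 412]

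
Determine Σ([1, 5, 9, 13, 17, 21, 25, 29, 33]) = 1 + 5 + 9 + 13 + 17 + 21 + 25 + 29 + 33
= 153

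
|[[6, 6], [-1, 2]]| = (6)*(2) - (6)*(-1)
= 18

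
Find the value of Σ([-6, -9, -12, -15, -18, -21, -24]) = -105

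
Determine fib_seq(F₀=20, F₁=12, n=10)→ [20, 12, 32, 44, 76, 120, 196, 316, 512, 828]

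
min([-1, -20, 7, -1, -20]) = -20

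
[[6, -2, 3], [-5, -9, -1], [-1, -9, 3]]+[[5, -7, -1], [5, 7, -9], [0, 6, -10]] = [[11, -9, 2], [0, -2, -10], [-1, -3, -7]]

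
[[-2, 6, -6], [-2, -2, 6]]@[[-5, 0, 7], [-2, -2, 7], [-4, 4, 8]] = C[0][0] = (-2)*(-5) + (6)*(-2) + (-6)*(-4) = 22
C[0][1] = (-2)*(0) + (6)*(-2) + (-6)*(4) = -36
C[0][2] = (-2)*(7) + (6)*(7) + (-6)*(8) = -20
C[1][0] = (-2)*(-5) + (-2)*(-2) + (6)*(-4) = -10
C[1][1] = (-2)*(0) + (-2)*(-2) + (6)*(4) = 28
C[1][2] = (-2)*(7) + (-2)*(7) + (6)*(8) = 20
= [[22, -36, -20], [-10, 28, 20]]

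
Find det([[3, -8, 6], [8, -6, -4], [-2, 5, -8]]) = -204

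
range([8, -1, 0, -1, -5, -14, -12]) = 22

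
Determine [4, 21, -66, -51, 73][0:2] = [4, 21]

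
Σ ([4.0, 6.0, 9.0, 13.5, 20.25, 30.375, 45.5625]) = 4.0 + 6.0 + 9.0 + 13.5 + 20.25 + 30.375 + 45.5625
= 128.6875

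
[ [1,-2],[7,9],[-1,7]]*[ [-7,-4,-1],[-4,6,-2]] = [[1, -16, 3], [-85, 26, -25], [-21, 46, -13]]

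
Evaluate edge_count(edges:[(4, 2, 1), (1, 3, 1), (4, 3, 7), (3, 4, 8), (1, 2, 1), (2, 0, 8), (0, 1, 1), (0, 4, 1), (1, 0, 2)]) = 9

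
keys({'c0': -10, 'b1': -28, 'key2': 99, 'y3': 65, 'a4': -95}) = ['c0', 'b1', 'key2', 'y3', 'a4']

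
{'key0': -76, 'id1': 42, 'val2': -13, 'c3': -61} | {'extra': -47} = {'key0': -76, 'id1': 42, 'val2': -13, 'c3': -61, 'extra': -47}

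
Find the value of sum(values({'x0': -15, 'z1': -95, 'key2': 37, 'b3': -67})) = (-15) + (-95) + 37 + (-67)
= -140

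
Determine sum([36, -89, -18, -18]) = -89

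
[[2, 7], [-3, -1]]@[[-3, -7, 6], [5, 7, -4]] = C[0][0] = (2)*(-3) + (7)*(5) = 29
C[0][1] = (2)*(-7) + (7)*(7) = 35
C[0][2] = (2)*(6) + (7)*(-4) = -16
C[1][0] = (-3)*(-3) + (-1)*(5) = 4
C[1][1] = (-3)*(-7) + (-1)*(7) = 14
C[1][2] = (-3)*(6) + (-1)*(-4) = -14
= [[29, 35, -16], [4, 14, -14]]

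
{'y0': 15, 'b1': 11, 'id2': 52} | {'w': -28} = {'y0': 15, 'b1': 11, 'id2': 52, 'w': -28}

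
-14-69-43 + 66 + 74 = 14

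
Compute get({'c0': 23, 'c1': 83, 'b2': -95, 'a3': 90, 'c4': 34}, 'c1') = 83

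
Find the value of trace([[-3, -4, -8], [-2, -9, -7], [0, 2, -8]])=diagonal: (-3) + (-9) + (-8)
= -20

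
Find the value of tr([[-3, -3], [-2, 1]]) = -2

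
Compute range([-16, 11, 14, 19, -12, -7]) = 35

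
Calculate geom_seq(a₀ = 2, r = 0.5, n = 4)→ [2.0, 1.0, 0.5, 0.25]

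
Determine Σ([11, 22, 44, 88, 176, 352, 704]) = 1397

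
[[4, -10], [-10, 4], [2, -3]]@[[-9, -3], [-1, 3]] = C[0][0] = (4)*(-9) + (-10)*(-1) = -26
C[0][1] = (4)*(-3) + (-10)*(3) = -42
C[1][0] = (-10)*(-9) + (4)*(-1) = 86
C[1][1] = (-10)*(-3) + (4)*(3) = 42
C[2][0] = (2)*(-9) + (-3)*(-1) = -15
C[2][1] = (2)*(-3) + (-3)*(3) = -15
= [[-26, -42], [86, 42], [-15, -15]]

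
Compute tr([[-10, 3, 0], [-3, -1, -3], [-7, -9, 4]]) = diagonal: (-10) + (-1) + 4
= -7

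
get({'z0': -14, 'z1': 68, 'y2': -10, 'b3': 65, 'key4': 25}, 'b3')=65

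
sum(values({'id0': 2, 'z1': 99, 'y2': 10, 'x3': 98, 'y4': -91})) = 118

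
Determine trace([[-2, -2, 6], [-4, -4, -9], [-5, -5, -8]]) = diagonal: (-2) + (-4) + (-8)
= -14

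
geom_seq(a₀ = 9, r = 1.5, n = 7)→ [9.0, 13.5, 20.25, 30.375, 45.5625, 68.34375, 102.515625]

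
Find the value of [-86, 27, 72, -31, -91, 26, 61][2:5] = [72, -31, -91]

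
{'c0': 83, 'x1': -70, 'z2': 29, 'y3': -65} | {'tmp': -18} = {'c0': 83, 'x1': -70, 'z2': 29, 'y3': -65, 'tmp': -18}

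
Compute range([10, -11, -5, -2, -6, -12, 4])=22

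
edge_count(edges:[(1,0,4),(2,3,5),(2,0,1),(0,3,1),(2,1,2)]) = 5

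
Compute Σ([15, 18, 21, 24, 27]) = 105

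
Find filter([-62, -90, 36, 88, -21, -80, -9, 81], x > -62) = keep x where x > -62: -62✗, -90✗, 36✓, 88✓, -21✓, -80✗, -9✓, 81✓
= [36, 88, -21, -9, 81]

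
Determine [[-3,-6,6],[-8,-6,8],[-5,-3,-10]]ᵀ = [[-3, -8, -5], [-6, -6, -3], [6, 8, -10]]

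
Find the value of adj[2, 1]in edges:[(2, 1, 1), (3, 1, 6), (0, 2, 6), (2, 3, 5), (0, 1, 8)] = 1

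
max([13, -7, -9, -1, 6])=13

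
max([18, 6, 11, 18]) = 18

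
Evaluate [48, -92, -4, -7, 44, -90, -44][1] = -92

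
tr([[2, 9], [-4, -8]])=diagonal: 2 + (-8)
= -6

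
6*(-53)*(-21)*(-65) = -434070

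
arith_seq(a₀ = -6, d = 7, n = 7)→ a_0 = -6 + 0*7 = -6
a_1 = -6 + 1*7 = 1
a_2 = -6 + 2*7 = 8
...
= [-6, 1, 8, 15, 22, 29, 36]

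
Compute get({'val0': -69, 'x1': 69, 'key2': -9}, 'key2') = -9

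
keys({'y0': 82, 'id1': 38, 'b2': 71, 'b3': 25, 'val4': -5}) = ['y0', 'id1', 'b2', 'b3', 'val4']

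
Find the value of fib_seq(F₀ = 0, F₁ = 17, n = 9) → [0, 17, 17, 34, 51, 85, 136, 221, 357]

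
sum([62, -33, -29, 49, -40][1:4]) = -13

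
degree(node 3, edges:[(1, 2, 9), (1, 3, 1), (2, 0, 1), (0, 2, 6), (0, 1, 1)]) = incident: (1,3)
= 1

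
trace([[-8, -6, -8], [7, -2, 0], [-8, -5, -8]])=-18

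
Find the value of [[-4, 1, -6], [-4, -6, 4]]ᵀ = [[-4, -4], [1, -6], [-6, 4]]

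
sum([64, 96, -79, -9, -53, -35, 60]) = 44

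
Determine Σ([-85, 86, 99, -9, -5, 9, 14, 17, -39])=87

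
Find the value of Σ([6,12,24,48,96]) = 186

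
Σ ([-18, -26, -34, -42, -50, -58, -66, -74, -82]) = (-18) + (-26) + (-34) + (-42) + (-50) + (-58) + (-66) + (-74) + (-82)
= -450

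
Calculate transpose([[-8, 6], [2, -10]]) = [[-8, 2], [6, -10]]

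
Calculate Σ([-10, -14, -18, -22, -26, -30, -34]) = (-10) + (-14) + (-18) + (-22) + (-26) + (-30) + (-34)
= -154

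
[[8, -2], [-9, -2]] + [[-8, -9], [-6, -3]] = [[0, -11], [-15, -5]]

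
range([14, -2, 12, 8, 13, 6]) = 16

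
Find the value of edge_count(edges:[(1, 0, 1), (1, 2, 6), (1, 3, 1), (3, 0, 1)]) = 4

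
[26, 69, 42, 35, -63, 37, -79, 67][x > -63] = [26, 69, 42, 35, 37, 67]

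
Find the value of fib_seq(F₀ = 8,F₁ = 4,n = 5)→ F_2 = F_1 + F_0 = 12
F_3 = F_2 + F_1 = 16
F_4 = F_3 + F_2 = 28
= [8, 4, 12, 16, 28]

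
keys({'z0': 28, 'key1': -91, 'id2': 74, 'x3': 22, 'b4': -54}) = ['z0', 'key1', 'id2', 'x3', 'b4']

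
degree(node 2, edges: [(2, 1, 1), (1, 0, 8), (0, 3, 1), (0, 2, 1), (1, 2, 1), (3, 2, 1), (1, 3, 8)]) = incident: (2,1), (0,2), (1,2), (3,2)
= 4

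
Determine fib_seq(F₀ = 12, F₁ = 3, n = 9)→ [12, 3, 15, 18, 33, 51, 84, 135, 219]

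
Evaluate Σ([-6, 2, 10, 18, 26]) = 50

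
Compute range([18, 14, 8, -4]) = 22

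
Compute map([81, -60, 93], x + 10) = 81+10=91, -60+10=-50, 93+10=103
= [91, -50, 103]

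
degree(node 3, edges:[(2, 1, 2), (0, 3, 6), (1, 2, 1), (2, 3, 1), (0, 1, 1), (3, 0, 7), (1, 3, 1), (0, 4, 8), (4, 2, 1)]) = incident: (0,3), (2,3), (3,0), (1,3)
= 4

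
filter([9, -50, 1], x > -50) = keep x where x > -50: 9✓, -50✗, 1✓
= [9, 1]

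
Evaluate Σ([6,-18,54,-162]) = 6 + -18 + 54 + -162
= -120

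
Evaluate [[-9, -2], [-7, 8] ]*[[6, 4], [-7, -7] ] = [[-40, -22], [-98, -84]]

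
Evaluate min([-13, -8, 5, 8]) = -13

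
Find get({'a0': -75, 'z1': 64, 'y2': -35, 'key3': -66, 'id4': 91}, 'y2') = -35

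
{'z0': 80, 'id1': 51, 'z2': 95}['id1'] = 51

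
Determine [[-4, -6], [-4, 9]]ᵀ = [[-4, -4], [-6, 9]]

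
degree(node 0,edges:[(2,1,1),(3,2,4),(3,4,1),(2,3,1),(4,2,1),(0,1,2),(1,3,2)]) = incident: (0,1)
= 1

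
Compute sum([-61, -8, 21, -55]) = -103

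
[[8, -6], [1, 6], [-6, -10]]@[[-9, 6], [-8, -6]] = C[0][0] = (8)*(-9) + (-6)*(-8) = -24
C[0][1] = (8)*(6) + (-6)*(-6) = 84
C[1][0] = (1)*(-9) + (6)*(-8) = -57
C[1][1] = (1)*(6) + (6)*(-6) = -30
C[2][0] = (-6)*(-9) + (-10)*(-8) = 134
C[2][1] = (-6)*(6) + (-10)*(-6) = 24
= [[-24, 84], [-57, -30], [134, 24]]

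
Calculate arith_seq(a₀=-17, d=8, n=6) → a_0 = -17 + 0*8 = -17
a_1 = -17 + 1*8 = -9
a_2 = -17 + 2*8 = -1
...
= [-17, -9, -1, 7, 15, 23]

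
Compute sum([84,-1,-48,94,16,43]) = 188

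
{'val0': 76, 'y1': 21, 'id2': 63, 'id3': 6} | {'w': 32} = {'val0': 76, 'y1': 21, 'id2': 63, 'id3': 6, 'w': 32}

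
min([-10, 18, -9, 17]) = -10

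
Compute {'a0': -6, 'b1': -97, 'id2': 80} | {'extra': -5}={'a0': -6, 'b1': -97, 'id2': 80, 'extra': -5}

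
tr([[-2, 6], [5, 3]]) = 1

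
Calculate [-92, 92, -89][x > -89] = [92]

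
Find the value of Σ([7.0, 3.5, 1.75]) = 12.25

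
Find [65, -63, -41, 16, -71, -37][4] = -71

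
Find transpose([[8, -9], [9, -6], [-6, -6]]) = [[8, 9, -6], [-9, -6, -6]]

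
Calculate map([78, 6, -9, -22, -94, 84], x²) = (78)²=6084, (6)²=36, (-9)²=81, (-22)²=484, (-94)²=8836, (84)²=7056
= [6084, 36, 81, 484, 8836, 7056]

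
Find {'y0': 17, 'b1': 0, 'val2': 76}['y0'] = 17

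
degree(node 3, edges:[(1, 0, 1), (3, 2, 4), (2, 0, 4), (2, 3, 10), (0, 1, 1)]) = incident: (3,2), (2,3)
= 2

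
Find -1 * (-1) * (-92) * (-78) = 7176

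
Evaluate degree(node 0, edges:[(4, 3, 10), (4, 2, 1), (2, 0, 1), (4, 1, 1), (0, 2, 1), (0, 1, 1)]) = 3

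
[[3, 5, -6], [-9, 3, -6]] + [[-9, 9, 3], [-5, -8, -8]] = [[-6, 14, -3], [-14, -5, -14]]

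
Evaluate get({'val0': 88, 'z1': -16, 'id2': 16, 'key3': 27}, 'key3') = 27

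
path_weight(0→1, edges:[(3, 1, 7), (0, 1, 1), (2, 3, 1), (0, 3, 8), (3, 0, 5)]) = 1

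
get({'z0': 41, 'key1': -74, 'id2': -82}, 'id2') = -82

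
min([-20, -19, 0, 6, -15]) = -20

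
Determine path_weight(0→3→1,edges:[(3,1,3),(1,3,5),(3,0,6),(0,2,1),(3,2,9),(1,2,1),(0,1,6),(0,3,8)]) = w(0→3)=8 + w(3→1)=3
= 11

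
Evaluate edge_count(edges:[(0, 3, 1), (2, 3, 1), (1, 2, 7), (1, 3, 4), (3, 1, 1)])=5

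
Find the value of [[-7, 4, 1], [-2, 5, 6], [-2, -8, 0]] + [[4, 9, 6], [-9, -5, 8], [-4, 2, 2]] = [[-3, 13, 7], [-11, 0, 14], [-6, -6, 2]]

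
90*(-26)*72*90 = -15163200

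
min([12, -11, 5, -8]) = -11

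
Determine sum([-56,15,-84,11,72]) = (-56) + 15 + (-84) + 11 + 72
= -42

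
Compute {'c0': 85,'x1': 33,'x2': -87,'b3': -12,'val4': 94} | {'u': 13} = {'c0': 85, 'x1': 33, 'x2': -87, 'b3': -12, 'val4': 94, 'u': 13}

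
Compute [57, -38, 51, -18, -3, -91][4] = -3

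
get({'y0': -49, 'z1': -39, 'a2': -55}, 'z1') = -39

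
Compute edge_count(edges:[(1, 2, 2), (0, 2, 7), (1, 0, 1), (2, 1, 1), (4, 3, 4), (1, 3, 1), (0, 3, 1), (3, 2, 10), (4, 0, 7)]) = 9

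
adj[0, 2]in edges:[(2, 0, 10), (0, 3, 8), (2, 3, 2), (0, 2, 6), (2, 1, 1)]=6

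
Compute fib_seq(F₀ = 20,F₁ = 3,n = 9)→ F_2 = F_1 + F_0 = 23
F_3 = F_2 + F_1 = 26
F_4 = F_3 + F_2 = 49
...
= [20, 3, 23, 26, 49, 75, 124, 199, 323]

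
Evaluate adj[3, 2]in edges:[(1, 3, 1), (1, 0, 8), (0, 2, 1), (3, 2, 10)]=10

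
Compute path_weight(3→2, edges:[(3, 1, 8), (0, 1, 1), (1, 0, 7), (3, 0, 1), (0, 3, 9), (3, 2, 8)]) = w(3→2)=8
= 8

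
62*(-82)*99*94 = -47311704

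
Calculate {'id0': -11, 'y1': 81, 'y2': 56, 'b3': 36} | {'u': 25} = {'id0': -11, 'y1': 81, 'y2': 56, 'b3': 36, 'u': 25}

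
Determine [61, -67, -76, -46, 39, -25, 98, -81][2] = -76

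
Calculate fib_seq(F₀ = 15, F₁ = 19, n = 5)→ [15, 19, 34, 53, 87]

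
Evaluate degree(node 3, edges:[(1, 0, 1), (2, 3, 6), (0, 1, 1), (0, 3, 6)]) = incident: (2,3), (0,3)
= 2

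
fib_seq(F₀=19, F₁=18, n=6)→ F_2 = F_1 + F_0 = 37
F_3 = F_2 + F_1 = 55
F_4 = F_3 + F_2 = 92
...
= [19, 18, 37, 55, 92, 147]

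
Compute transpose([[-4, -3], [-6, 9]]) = [[-4, -6], [-3, 9]]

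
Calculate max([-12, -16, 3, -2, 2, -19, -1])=3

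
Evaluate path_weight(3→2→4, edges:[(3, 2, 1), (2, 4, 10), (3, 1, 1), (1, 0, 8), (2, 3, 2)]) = 11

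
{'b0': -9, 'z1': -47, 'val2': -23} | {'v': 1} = {'b0': -9, 'z1': -47, 'val2': -23, 'v': 1}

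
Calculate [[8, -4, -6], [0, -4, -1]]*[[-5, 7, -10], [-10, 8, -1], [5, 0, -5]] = C[0][0] = (8)*(-5) + (-4)*(-10) + (-6)*(5) = -30
C[0][1] = (8)*(7) + (-4)*(8) + (-6)*(0) = 24
C[0][2] = (8)*(-10) + (-4)*(-1) + (-6)*(-5) = -46
C[1][0] = (0)*(-5) + (-4)*(-10) + (-1)*(5) = 35
C[1][1] = (0)*(7) + (-4)*(8) + (-1)*(0) = -32
C[1][2] = (0)*(-10) + (-4)*(-1) + (-1)*(-5) = 9
= [[-30, 24, -46], [35, -32, 9]]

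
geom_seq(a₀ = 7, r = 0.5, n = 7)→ [7.0, 3.5, 1.75, 0.875, 0.4375, 0.21875, 0.109375]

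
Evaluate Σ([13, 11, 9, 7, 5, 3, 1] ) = 13 + 11 + 9 + 7 + 5 + 3 + 1
= 49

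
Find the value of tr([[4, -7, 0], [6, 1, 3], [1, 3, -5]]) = 0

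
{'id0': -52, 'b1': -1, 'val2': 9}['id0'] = -52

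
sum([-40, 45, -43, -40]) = -78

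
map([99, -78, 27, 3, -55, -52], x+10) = [109, -68, 37, 13, -45, -42]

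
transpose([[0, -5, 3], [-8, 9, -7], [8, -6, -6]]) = [[0, -8, 8], [-5, 9, -6], [3, -7, -6]]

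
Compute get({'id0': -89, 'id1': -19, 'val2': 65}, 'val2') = 65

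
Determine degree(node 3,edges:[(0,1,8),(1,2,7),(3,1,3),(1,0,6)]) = incident: (3,1)
= 1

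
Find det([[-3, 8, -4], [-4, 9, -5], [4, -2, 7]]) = 17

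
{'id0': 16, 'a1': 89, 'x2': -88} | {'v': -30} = {'id0': 16, 'a1': 89, 'x2': -88, 'v': -30}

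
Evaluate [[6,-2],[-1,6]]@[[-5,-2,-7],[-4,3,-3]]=[[-22, -18, -36], [-19, 20, -11]]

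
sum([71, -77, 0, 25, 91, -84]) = 26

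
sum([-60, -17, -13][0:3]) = slice → [-60, -17, -13]
(-60) + (-17) + (-13)
= -90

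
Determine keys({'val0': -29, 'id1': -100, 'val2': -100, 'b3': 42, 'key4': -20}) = ['val0', 'id1', 'val2', 'b3', 'key4']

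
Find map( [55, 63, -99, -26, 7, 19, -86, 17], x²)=(55)²=3025, (63)²=3969, (-99)²=9801, (-26)²=676, (7)²=49, (19)²=361, (-86)²=7396, (17)²=289
= [3025, 3969, 9801, 676, 49, 361, 7396, 289]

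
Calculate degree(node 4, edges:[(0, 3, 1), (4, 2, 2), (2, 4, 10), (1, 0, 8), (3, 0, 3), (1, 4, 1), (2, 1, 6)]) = 3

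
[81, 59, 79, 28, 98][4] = 98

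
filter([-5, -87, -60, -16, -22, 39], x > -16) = keep x where x > -16: -5✓, -87✗, -60✗, -16✗, -22✗, 39✓
= [-5, 39]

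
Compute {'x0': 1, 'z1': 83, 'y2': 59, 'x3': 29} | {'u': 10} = {'x0': 1, 'z1': 83, 'y2': 59, 'x3': 29, 'u': 10}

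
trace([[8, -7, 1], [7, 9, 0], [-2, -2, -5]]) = diagonal: 8 + 9 + (-5)
= 12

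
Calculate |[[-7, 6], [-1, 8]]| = -50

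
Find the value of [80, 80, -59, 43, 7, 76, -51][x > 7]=keep x where x > 7: 80✓, 80✓, -59✗, 43✓, 7✗, 76✓, -51✗
= [80, 80, 43, 76]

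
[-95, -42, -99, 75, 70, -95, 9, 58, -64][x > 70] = [75]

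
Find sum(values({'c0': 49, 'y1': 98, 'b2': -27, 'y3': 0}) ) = 120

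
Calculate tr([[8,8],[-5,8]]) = diagonal: 8 + 8
= 16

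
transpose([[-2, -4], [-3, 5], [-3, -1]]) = [[-2, -3, -3], [-4, 5, -1]]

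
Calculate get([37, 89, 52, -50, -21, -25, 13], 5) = -25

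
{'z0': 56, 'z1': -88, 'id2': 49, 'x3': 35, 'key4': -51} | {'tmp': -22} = {'z0': 56, 'z1': -88, 'id2': 49, 'x3': 35, 'key4': -51, 'tmp': -22}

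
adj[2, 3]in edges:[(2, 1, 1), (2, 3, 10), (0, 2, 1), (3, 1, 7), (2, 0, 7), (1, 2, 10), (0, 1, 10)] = 10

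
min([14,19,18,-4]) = -4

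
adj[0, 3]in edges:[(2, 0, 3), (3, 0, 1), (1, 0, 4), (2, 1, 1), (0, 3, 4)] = 4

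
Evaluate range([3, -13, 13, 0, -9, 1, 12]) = 26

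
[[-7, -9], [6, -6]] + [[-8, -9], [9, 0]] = [[-15, -18], [15, -6]]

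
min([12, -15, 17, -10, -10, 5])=-15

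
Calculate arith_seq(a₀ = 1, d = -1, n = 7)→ a_0 = 1 + 0*-1 = 1
a_1 = 1 + 1*-1 = 0
a_2 = 1 + 2*-1 = -1
...
= [1, 0, -1, -2, -3, -4, -5]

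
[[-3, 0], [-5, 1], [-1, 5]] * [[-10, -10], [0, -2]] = C[0][0] = (-3)*(-10) + (0)*(0) = 30
C[0][1] = (-3)*(-10) + (0)*(-2) = 30
C[1][0] = (-5)*(-10) + (1)*(0) = 50
C[1][1] = (-5)*(-10) + (1)*(-2) = 48
C[2][0] = (-1)*(-10) + (5)*(0) = 10
C[2][1] = (-1)*(-10) + (5)*(-2) = 0
= [[30, 30], [50, 48], [10, 0]]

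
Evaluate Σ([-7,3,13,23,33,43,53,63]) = 224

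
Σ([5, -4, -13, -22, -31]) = -65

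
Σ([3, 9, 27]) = 39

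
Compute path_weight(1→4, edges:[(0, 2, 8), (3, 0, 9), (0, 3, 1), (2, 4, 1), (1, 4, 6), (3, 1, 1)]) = w(1→4)=6
= 6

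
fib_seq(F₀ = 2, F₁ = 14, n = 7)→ F_2 = F_1 + F_0 = 16
F_3 = F_2 + F_1 = 30
F_4 = F_3 + F_2 = 46
...
= [2, 14, 16, 30, 46, 76, 122]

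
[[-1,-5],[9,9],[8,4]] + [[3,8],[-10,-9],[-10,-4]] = [[2, 3], [-1, 0], [-2, 0]]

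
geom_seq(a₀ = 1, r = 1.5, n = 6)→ a_0 = 1*1.5^0 = 1.0
a_1 = 1*1.5^1 = 1.5
a_2 = 1*1.5^2 = 2.25
...
= [1.0, 1.5, 2.25, 3.375, 5.0625, 7.59375]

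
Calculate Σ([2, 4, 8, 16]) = 30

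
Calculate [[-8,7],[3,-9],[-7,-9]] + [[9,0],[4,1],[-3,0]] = [[1, 7], [7, -8], [-10, -9]]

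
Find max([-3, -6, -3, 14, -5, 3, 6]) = 14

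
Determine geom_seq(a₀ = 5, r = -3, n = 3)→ a_0 = 5*(-3)^0 = 5
a_1 = 5*(-3)^1 = -15
a_2 = 5*(-3)^2 = 45
= [5, -15, 45]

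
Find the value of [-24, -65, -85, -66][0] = -24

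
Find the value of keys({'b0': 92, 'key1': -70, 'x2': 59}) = ['b0', 'key1', 'x2']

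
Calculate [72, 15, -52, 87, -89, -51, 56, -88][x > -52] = keep x where x > -52: 72✓, 15✓, -52✗, 87✓, -89✗, -51✓, 56✓, -88✗
= [72, 15, 87, -51, 56]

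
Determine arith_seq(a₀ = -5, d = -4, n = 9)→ a_0 = -5 + 0*-4 = -5
a_1 = -5 + 1*-4 = -9
a_2 = -5 + 2*-4 = -13
...
= [-5, -9, -13, -17, -21, -25, -29, -33, -37]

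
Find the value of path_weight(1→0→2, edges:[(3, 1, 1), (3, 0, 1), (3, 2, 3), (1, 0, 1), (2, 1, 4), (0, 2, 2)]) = w(1→0)=1 + w(0→2)=2
= 3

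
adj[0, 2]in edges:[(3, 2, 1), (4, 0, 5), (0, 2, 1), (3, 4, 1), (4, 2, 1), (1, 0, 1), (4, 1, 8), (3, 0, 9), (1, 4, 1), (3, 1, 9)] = 1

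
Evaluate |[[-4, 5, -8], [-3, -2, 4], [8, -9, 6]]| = -190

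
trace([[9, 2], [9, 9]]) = diagonal: 9 + 9
= 18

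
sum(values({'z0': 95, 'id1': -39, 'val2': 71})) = 127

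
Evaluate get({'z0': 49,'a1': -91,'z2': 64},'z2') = 64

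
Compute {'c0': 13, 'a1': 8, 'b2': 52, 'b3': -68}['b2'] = 52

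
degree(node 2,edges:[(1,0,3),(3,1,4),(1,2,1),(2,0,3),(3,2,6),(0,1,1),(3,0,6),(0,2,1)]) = 4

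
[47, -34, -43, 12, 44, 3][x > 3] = keep x where x > 3: 47✓, -34✗, -43✗, 12✓, 44✓, 3✗
= [47, 12, 44]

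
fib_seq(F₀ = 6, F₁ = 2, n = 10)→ F_2 = F_1 + F_0 = 8
F_3 = F_2 + F_1 = 10
F_4 = F_3 + F_2 = 18
...
= [6, 2, 8, 10, 18, 28, 46, 74, 120, 194]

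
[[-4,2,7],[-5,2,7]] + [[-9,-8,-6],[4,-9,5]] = [[-13, -6, 1], [-1, -7, 12]]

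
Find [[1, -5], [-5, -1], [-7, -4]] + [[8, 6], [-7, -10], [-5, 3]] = [[9, 1], [-12, -11], [-12, -1]]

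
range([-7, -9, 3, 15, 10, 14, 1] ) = 24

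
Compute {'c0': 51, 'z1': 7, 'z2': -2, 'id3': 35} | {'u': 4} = {'c0': 51, 'z1': 7, 'z2': -2, 'id3': 35, 'u': 4}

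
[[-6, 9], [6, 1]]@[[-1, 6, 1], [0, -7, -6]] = C[0][0] = (-6)*(-1) + (9)*(0) = 6
C[0][1] = (-6)*(6) + (9)*(-7) = -99
C[0][2] = (-6)*(1) + (9)*(-6) = -60
C[1][0] = (6)*(-1) + (1)*(0) = -6
C[1][1] = (6)*(6) + (1)*(-7) = 29
C[1][2] = (6)*(1) + (1)*(-6) = 0
= [[6, -99, -60], [-6, 29, 0]]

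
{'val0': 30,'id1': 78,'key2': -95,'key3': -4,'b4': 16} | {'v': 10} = {'val0': 30, 'id1': 78, 'key2': -95, 'key3': -4, 'b4': 16, 'v': 10}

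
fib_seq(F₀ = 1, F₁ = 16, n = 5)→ [1, 16, 17, 33, 50]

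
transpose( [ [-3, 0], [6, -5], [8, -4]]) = [[-3, 6, 8], [0, -5, -4]]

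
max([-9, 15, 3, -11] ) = 15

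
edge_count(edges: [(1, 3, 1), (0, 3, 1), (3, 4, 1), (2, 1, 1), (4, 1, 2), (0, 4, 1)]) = 6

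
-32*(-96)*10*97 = 2979840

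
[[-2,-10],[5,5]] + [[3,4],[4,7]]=[[1, -6], [9, 12]]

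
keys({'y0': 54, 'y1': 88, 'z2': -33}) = ['y0', 'y1', 'z2']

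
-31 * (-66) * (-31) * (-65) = 4122690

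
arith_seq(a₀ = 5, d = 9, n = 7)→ [5, 14, 23, 32, 41, 50, 59]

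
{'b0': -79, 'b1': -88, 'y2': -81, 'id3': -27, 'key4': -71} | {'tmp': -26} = {'b0': -79, 'b1': -88, 'y2': -81, 'id3': -27, 'key4': -71, 'tmp': -26}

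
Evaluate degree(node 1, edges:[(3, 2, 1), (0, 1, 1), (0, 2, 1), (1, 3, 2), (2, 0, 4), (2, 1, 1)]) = incident: (0,1), (1,3), (2,1)
= 3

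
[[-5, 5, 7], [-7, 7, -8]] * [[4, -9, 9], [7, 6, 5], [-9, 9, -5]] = [[-48, 138, -55], [93, 33, 12]]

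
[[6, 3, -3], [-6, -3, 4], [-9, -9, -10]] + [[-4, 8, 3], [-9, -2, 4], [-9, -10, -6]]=[[2, 11, 0], [-15, -5, 8], [-18, -19, -16]]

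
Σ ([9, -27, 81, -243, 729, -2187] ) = -1638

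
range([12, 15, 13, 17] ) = 5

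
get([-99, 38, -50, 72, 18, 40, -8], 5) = 40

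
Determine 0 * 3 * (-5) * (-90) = 0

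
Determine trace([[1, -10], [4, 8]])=diagonal: 1 + 8
= 9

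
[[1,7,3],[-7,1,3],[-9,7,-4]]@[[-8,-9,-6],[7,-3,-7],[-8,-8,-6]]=C[0][0] = (1)*(-8) + (7)*(7) + (3)*(-8) = 17
C[0][1] = (1)*(-9) + (7)*(-3) + (3)*(-8) = -54
C[0][2] = (1)*(-6) + (7)*(-7) + (3)*(-6) = -73
C[1][0] = (-7)*(-8) + (1)*(7) + (3)*(-8) = 39
C[1][1] = (-7)*(-9) + (1)*(-3) + (3)*(-8) = 36
C[1][2] = (-7)*(-6) + (1)*(-7) + (3)*(-6) = 17
... (3 more cells)
= [[17, -54, -73], [39, 36, 17], [153, 92, 29]]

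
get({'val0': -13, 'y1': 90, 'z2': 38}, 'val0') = -13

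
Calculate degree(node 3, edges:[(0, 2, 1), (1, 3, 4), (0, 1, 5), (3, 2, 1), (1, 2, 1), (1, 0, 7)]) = incident: (1,3), (3,2)
= 2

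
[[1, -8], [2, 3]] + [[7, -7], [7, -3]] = [[8, -15], [9, 0]]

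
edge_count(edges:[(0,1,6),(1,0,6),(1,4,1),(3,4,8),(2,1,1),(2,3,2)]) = 6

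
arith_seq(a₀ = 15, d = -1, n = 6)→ [15, 14, 13, 12, 11, 10]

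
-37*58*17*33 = -1203906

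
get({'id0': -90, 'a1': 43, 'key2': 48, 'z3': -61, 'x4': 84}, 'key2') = 48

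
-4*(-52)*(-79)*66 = -1084512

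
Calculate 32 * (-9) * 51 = -14688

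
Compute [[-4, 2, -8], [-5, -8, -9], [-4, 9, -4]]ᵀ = [[-4, -5, -4], [2, -8, 9], [-8, -9, -4]]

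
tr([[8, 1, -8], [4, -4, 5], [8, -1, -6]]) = diagonal: 8 + (-4) + (-6)
= -2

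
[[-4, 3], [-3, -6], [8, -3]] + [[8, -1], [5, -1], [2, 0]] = [[4, 2], [2, -7], [10, -3]]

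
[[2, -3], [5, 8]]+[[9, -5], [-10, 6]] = [[11, -8], [-5, 14]]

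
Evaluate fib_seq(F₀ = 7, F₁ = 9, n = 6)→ [7, 9, 16, 25, 41, 66]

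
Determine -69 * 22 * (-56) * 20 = 1700160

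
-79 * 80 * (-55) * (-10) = -3476000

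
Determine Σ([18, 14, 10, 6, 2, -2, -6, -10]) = 32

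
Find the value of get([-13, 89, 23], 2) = 23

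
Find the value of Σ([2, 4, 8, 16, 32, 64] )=126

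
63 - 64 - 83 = -84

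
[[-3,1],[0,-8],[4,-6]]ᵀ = [[-3, 0, 4], [1, -8, -6]]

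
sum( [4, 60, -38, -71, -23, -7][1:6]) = -79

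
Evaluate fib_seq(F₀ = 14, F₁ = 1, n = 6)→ F_2 = F_1 + F_0 = 15
F_3 = F_2 + F_1 = 16
F_4 = F_3 + F_2 = 31
...
= [14, 1, 15, 16, 31, 47]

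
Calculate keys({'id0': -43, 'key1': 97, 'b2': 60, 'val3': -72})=['id0', 'key1', 'b2', 'val3']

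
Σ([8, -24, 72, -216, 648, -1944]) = 8 + -24 + 72 + -216 + 648 + -1944
= -1456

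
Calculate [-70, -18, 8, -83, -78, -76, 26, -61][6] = 26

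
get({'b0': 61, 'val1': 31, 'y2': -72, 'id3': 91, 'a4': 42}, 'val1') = 31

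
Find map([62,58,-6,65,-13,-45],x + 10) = [72, 68, 4, 75, -3, -35]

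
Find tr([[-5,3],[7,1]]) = diagonal: (-5) + 1
= -4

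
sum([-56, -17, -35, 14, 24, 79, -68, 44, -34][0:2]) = -73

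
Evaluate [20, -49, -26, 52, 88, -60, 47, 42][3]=52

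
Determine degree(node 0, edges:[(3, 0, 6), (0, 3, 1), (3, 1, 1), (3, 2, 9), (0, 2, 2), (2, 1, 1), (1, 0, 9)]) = incident: (3,0), (0,3), (0,2), (1,0)
= 4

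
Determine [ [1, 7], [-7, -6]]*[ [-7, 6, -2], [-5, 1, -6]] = [[-42, 13, -44], [79, -48, 50]]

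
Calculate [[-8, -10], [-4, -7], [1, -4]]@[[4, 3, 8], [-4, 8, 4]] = C[0][0] = (-8)*(4) + (-10)*(-4) = 8
C[0][1] = (-8)*(3) + (-10)*(8) = -104
C[0][2] = (-8)*(8) + (-10)*(4) = -104
C[1][0] = (-4)*(4) + (-7)*(-4) = 12
C[1][1] = (-4)*(3) + (-7)*(8) = -68
C[1][2] = (-4)*(8) + (-7)*(4) = -60
... (3 more cells)
= [[8, -104, -104], [12, -68, -60], [20, -29, -8]]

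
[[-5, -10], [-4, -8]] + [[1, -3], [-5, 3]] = [[-4, -13], [-9, -5]]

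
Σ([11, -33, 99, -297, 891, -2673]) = 11 + -33 + 99 + -297 + 891 + -2673
= -2002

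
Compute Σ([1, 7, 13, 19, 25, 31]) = 1 + 7 + 13 + 19 + 25 + 31
= 96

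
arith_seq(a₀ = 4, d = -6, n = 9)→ [4, -2, -8, -14, -20, -26, -32, -38, -44]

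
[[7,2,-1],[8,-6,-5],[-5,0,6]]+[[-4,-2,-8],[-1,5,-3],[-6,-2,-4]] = [[3, 0, -9], [7, -1, -8], [-11, -2, 2]]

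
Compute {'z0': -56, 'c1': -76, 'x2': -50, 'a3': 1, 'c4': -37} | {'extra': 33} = {'z0': -56, 'c1': -76, 'x2': -50, 'a3': 1, 'c4': -37, 'extra': 33}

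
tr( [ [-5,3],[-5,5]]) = diagonal: (-5) + 5
= 0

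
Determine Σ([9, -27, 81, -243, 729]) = 9 + -27 + 81 + -243 + 729
= 549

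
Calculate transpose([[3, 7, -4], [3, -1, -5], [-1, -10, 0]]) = [[3, 3, -1], [7, -1, -10], [-4, -5, 0]]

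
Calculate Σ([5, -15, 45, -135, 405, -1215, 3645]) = 2735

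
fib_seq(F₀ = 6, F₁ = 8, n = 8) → F_2 = F_1 + F_0 = 14
F_3 = F_2 + F_1 = 22
F_4 = F_3 + F_2 = 36
...
= [6, 8, 14, 22, 36, 58, 94, 152]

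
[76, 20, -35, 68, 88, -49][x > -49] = keep x where x > -49: 76✓, 20✓, -35✓, 68✓, 88✓, -49✗
= [76, 20, -35, 68, 88]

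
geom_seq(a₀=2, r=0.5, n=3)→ [2.0, 1.0, 0.5]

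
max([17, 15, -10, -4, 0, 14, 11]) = 17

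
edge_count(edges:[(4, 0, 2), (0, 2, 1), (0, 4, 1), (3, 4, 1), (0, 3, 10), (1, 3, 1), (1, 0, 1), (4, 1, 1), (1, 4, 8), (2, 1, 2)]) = 10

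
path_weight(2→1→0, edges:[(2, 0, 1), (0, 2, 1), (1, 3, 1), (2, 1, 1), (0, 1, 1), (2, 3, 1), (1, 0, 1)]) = w(2→1)=1 + w(1→0)=1
= 2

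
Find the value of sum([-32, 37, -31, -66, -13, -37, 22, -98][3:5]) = slice → [-66, -13]
(-66) + (-13)
= -79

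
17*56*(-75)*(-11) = 785400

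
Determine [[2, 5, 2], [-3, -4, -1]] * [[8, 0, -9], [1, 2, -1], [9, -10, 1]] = [[39, -10, -21], [-37, 2, 30]]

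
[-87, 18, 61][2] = 61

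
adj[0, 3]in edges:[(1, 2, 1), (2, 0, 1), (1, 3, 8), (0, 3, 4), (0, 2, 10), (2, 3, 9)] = 4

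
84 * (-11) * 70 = -64680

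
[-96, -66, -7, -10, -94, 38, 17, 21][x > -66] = keep x where x > -66: -96✗, -66✗, -7✓, -10✓, -94✗, 38✓, 17✓, 21✓
= [-7, -10, 38, 17, 21]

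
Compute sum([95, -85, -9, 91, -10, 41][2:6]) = slice → [-9, 91, -10, 41]
(-9) + 91 + (-10) + 41
= 113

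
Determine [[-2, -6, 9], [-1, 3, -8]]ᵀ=[[-2, -1], [-6, 3], [9, -8]]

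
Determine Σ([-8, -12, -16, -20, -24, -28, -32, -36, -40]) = (-8) + (-12) + (-16) + (-20) + (-24) + (-28) + (-32) + (-36) + (-40)
= -216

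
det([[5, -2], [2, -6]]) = -26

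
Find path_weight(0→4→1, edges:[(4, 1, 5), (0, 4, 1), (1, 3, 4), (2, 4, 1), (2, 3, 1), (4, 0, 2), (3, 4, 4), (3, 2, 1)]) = 6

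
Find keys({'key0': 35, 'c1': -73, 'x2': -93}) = ['key0', 'c1', 'x2']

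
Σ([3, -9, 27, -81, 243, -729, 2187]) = 1641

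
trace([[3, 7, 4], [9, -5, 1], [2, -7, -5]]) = diagonal: 3 + (-5) + (-5)
= -7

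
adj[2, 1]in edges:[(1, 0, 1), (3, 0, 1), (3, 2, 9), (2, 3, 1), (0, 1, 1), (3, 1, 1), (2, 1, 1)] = 1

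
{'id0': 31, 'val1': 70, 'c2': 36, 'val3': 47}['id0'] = 31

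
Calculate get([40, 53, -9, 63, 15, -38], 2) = -9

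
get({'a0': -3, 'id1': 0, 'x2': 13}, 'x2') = 13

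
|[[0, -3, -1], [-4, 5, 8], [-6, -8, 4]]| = (1)*(0)*det([[5, 8], [-8, 4]]) + (-1)*(-3)*det([[-4, 8], [-6, 4]]) + (1)*(-1)*det([[-4, 5], [-6, -8]])
= 0 + 96 + -62
= 34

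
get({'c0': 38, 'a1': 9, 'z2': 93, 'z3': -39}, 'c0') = 38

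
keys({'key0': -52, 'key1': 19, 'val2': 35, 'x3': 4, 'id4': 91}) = ['key0', 'key1', 'val2', 'x3', 'id4']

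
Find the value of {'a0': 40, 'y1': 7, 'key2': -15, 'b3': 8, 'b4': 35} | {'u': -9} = {'a0': 40, 'y1': 7, 'key2': -15, 'b3': 8, 'b4': 35, 'u': -9}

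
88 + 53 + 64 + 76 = 281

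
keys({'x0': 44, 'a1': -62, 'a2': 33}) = ['x0', 'a1', 'a2']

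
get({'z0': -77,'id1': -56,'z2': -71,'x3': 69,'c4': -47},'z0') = -77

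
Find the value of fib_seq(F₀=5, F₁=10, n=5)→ F_2 = F_1 + F_0 = 15
F_3 = F_2 + F_1 = 25
F_4 = F_3 + F_2 = 40
= [5, 10, 15, 25, 40]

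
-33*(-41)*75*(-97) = -9843075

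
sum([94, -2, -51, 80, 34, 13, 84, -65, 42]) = 94 + (-2) + (-51) + 80 + 34 + 13 + 84 + (-65) + 42
= 229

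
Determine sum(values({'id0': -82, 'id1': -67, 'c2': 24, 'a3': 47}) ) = -78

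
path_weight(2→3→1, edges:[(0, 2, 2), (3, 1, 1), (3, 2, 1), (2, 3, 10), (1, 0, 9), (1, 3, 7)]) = 11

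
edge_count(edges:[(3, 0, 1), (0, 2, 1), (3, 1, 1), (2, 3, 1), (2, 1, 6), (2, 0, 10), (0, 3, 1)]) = 7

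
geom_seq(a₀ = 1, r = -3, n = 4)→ [1, -3, 9, -27]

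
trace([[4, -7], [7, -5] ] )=-1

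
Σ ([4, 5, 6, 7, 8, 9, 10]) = 49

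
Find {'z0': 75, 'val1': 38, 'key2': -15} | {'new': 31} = {'z0': 75, 'val1': 38, 'key2': -15, 'new': 31}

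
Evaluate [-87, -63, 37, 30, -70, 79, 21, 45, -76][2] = 37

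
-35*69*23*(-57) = 3166065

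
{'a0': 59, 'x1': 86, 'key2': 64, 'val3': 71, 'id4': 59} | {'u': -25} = {'a0': 59, 'x1': 86, 'key2': 64, 'val3': 71, 'id4': 59, 'u': -25}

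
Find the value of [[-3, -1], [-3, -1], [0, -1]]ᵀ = [[-3, -3, 0], [-1, -1, -1]]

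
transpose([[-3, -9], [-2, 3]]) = [[-3, -2], [-9, 3]]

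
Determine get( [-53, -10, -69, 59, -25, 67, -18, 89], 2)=-69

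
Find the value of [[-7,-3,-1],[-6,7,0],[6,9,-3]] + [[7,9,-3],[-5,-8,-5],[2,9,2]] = [[0, 6, -4], [-11, -1, -5], [8, 18, -1]]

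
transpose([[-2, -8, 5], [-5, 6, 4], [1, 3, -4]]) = [[-2, -5, 1], [-8, 6, 3], [5, 4, -4]]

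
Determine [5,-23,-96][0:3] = [5, -23, -96]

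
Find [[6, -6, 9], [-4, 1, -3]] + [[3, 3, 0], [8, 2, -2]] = [[9, -3, 9], [4, 3, -5]]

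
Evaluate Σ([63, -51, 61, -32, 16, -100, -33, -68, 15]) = 63 + (-51) + 61 + (-32) + 16 + (-100) + (-33) + (-68) + 15
= -129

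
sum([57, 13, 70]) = 140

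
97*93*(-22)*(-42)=8335404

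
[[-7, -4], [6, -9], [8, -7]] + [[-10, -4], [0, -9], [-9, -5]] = [[-17, -8], [6, -18], [-1, -12]]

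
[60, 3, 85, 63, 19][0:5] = [60, 3, 85, 63, 19]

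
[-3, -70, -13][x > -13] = keep x where x > -13: -3✓, -70✗, -13✗
= [-3]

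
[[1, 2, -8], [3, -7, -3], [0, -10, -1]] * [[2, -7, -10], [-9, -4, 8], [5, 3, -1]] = [[-56, -39, 14], [54, -2, -83], [85, 37, -79]]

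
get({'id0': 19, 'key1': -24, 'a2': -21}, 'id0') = 19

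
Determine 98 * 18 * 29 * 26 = 1330056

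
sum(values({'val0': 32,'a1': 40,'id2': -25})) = 32 + 40 + (-25)
= 47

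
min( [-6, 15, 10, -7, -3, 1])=-7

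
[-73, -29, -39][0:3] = [-73, -29, -39]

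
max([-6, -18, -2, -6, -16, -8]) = -2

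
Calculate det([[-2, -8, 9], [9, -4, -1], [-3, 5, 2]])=423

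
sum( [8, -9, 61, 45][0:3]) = slice → [8, -9, 61]
8 + (-9) + 61
= 60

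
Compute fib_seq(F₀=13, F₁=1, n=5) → F_2 = F_1 + F_0 = 14
F_3 = F_2 + F_1 = 15
F_4 = F_3 + F_2 = 29
= [13, 1, 14, 15, 29]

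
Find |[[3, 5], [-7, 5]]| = (3)*(5) - (5)*(-7)
= 50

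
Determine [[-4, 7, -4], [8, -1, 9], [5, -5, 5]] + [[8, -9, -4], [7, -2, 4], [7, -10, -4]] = [[4, -2, -8], [15, -3, 13], [12, -15, 1]]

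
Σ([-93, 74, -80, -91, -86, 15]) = (-93) + 74 + (-80) + (-91) + (-86) + 15
= -261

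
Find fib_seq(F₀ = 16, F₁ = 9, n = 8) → F_2 = F_1 + F_0 = 25
F_3 = F_2 + F_1 = 34
F_4 = F_3 + F_2 = 59
...
= [16, 9, 25, 34, 59, 93, 152, 245]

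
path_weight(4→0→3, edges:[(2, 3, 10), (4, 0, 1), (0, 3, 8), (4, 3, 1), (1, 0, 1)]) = 9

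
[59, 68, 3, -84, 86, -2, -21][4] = 86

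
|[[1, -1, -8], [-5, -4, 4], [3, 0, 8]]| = (1)*(1)*det([[-4, 4], [0, 8]]) + (-1)*(-1)*det([[-5, 4], [3, 8]]) + (1)*(-8)*det([[-5, -4], [3, 0]])
= -32 + -52 + -96
= -180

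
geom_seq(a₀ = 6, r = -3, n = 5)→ [6, -18, 54, -162, 486]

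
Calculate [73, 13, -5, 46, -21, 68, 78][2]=-5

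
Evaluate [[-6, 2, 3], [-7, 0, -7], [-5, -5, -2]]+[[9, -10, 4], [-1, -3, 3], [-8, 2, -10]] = [[3, -8, 7], [-8, -3, -4], [-13, -3, -12]]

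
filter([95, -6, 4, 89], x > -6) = [95, 4, 89]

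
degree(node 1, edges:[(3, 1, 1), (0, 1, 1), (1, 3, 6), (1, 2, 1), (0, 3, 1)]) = 4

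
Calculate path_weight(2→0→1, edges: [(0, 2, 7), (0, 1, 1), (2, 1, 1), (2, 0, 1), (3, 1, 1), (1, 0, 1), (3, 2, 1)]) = 2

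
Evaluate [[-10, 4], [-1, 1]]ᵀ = [[-10, -1], [4, 1]]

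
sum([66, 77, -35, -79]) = 29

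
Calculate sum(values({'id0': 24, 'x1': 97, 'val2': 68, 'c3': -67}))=24 + 97 + 68 + (-67)
= 122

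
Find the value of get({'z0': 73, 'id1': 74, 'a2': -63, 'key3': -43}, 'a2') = -63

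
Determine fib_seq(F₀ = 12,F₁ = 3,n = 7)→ [12, 3, 15, 18, 33, 51, 84]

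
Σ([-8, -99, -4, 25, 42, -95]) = (-8) + (-99) + (-4) + 25 + 42 + (-95)
= -139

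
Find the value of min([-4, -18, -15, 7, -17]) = -18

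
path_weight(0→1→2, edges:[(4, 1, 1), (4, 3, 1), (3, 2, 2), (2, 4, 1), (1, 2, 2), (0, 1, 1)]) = w(0→1)=1 + w(1→2)=2
= 3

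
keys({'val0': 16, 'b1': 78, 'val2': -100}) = ['val0', 'b1', 'val2']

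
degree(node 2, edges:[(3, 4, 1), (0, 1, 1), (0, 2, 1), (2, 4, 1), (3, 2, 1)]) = 3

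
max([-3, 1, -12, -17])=1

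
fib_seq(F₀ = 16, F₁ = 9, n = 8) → F_2 = F_1 + F_0 = 25
F_3 = F_2 + F_1 = 34
F_4 = F_3 + F_2 = 59
...
= [16, 9, 25, 34, 59, 93, 152, 245]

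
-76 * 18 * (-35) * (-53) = -2537640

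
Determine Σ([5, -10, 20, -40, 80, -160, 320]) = 215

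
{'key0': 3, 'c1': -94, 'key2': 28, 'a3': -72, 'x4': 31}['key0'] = 3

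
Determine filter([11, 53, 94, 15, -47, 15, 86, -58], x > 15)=[53, 94, 86]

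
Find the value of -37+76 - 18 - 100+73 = -6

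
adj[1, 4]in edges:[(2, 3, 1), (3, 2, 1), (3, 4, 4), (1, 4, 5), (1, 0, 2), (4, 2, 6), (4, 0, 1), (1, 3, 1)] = 5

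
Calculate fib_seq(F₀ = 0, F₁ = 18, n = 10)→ F_2 = F_1 + F_0 = 18
F_3 = F_2 + F_1 = 36
F_4 = F_3 + F_2 = 54
...
= [0, 18, 18, 36, 54, 90, 144, 234, 378, 612]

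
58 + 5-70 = -7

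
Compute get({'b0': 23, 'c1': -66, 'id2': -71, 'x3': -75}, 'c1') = -66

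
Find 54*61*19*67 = 4193262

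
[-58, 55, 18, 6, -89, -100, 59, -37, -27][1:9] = [55, 18, 6, -89, -100, 59, -37, -27]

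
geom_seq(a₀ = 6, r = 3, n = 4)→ a_0 = 6*3^0 = 6
a_1 = 6*3^1 = 18
a_2 = 6*3^2 = 54
...
= [6, 18, 54, 162]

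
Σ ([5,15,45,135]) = 5 + 15 + 45 + 135
= 200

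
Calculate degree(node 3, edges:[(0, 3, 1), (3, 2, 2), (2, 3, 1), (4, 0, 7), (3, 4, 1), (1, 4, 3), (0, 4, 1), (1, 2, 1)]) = incident: (0,3), (3,2), (2,3), (3,4)
= 4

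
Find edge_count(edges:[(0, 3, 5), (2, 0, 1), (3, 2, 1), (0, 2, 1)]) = 4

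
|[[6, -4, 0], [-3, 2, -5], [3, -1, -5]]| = (1)*(6)*det([[2, -5], [-1, -5]]) + (-1)*(-4)*det([[-3, -5], [3, -5]]) + (1)*(0)*det([[-3, 2], [3, -1]])
= -90 + 120 + 0
= 30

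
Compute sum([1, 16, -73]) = 1 + 16 + (-73)
= -56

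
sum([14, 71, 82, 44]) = 14 + 71 + 82 + 44
= 211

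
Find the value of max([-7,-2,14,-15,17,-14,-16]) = 17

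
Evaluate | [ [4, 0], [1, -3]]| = (4)*(-3) - (0)*(1)
= -12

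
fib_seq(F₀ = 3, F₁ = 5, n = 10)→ F_2 = F_1 + F_0 = 8
F_3 = F_2 + F_1 = 13
F_4 = F_3 + F_2 = 21
...
= [3, 5, 8, 13, 21, 34, 55, 89, 144, 233]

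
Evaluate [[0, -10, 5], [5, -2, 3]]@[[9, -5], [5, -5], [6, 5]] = [[-20, 75], [53, 0]]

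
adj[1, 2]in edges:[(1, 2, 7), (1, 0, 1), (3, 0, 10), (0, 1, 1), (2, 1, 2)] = 7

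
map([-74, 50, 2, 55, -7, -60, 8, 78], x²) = (-74)²=5476, (50)²=2500, (2)²=4, (55)²=3025, (-7)²=49, (-60)²=3600, (8)²=64, (78)²=6084
= [5476, 2500, 4, 3025, 49, 3600, 64, 6084]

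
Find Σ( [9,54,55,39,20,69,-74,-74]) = 9 + 54 + 55 + 39 + 20 + 69 + (-74) + (-74)
= 98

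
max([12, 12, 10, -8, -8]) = 12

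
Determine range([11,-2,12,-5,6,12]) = 17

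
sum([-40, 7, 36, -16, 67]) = 54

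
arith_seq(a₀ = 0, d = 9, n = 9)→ [0, 9, 18, 27, 36, 45, 54, 63, 72]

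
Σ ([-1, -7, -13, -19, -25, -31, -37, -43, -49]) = -225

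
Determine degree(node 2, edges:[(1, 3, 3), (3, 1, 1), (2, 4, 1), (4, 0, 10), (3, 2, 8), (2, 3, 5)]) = 3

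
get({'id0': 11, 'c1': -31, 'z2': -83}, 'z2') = -83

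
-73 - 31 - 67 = -171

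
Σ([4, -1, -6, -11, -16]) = -30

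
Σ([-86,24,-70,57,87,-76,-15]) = (-86) + 24 + (-70) + 57 + 87 + (-76) + (-15)
= -79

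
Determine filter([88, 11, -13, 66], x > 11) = keep x where x > 11: 88✓, 11✗, -13✗, 66✓
= [88, 66]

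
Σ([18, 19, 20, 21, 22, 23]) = 18 + 19 + 20 + 21 + 22 + 23
= 123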